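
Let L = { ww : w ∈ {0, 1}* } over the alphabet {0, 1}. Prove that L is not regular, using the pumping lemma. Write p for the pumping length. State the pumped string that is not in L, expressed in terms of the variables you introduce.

0^{p+k} 1^p 0^p 1^p

Assume L is regular. Let p be the pumping length given by the pumping lemma.
Take w = 0^p 1^p 0^p 1^p = uu where u = 0^p1^p; then w ∈ L and |w| = 4p ≥ p.
Write w = xyz as guaranteed by the lemma, with |xy| ≤ p and |y| ≥ 1.
The first p characters of w are 0's, so xy (and hence y) consists only of 0's. Write y = 0^k, 1 ≤ k ≤ p.
Pump with i = 2: xy^2z = 0^{p+k} 1^p 0^p 1^p, of length 4p+k. Suppose this equals vv. The string starts with 0 and ends with 1, so v does too; thus the boundary between the two copies of v is a 1→0 transition. There is exactly one such transition, at position 2p+k, so |v| = 2p+k and |vv| = 4p+2k ≠ 4p+k since k ≥ 1. So xy^2z ∉ L.
This is a contradiction; hence L is not regular.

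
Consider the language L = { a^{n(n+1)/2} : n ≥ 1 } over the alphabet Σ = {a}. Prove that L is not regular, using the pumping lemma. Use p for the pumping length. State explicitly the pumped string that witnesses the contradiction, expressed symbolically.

Assume L is regular. Let p be the pumping length given by the pumping lemma.
Take w = a^{p(p+1)/2} ∈ L with |w| = p(p+1)/2 ≥ p.
Write w = xyz as guaranteed by the lemma, with |xy| ≤ p and y is nonempty.
Then y = a^k for some k with 1 ≤ k ≤ p.
Pump with i = 2: xy^2z = a^{p(p+1)/2+k}. Since 1 ≤ k ≤ p, p(p+1)/2 < p(p+1)/2+k ≤ p(p+1)/2+p < (p+1)(p+2)/2, so p(p+1)/2+k is strictly between consecutive triangular numbers. So xy^2z ∉ L.
This is a contradiction; hence L is not regular.

a^{p(p+1)/2+k}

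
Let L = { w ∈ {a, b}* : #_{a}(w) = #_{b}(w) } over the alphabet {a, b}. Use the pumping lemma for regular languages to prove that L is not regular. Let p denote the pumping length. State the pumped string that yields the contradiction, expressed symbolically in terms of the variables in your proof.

Assume L is regular. Let p be the pumping length given by the pumping lemma.
Choose w = a^p b^p ∈ L with |w| = 2p ≥ p.
The pumping lemma gives a decomposition w = xyz where |xy| ≤ p and y is nonempty.
The first p characters of w are a's, so xy (and hence y) consists only of a's. Write y = a^k, 1 ≤ k ≤ p.
Pump with i = 2: xy^2z = a^{p+k} b^p has p+k occurrences of a but only p of b. Since k ≥ 1 the counts differ, so xy^2z ∉ L.
This contradicts the pumping lemma, so L is not regular.

a^{p+k} b^p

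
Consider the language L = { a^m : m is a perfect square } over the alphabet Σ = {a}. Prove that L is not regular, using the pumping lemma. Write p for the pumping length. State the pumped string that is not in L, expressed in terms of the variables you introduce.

a^{p²+k}

Assume L is regular; let p be its pumping constant.
Take w = a^{p²} ∈ L with |w| = p² ≥ p.
The pumping lemma gives a decomposition w = xyz where |xy| ≤ p and |y| > 0.
Then y = a^k for some k with 1 ≤ k ≤ p.
Pump with i = 2: xy^2z = a^{p²+k}. Since 1 ≤ k ≤ p, p² < p²+k ≤ p²+p < (p+1)², so p²+k lies strictly between consecutive squares and is not a perfect square. So xy^2z ∉ L.
This contradicts the pumping lemma, so L is not regular.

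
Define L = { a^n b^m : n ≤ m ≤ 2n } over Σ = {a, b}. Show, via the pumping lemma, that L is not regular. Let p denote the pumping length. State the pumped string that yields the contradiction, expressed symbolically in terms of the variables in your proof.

Assume L is regular. Let p be the pumping length given by the pumping lemma.
Take w = a^p b^p ∈ L (since p ≤ p ≤ 2p), with |w| = 2p ≥ p.
Write w = xyz as guaranteed by the lemma, with |xy| ≤ p and |y| > 0.
The first p characters of w are a's, so xy (and hence y) consists only of a's. Write y = a^k, 1 ≤ k ≤ p.
Pump with i = 2: xy^2z = a^{p+k} b^p. Now n = p+k > p = m, so the condition n ≤ m fails. Thus xy^2z ∉ L.
This contradicts the pumping lemma, so L is not regular.

a^{p+k} b^p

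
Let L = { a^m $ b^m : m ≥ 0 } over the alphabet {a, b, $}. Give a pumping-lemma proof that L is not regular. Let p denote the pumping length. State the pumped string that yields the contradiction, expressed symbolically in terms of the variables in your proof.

Assume L is regular. Let p be the pumping length given by the pumping lemma.
Take w = a^p $ b^p ∈ L with |w| = 2p+1 ≥ p.
By the pumping lemma, w = xyz with |xy| ≤ p and y is nonempty.
Because |xy| ≤ p and w begins with p copies of a, we have y = a^k with 1 ≤ k ≤ p.
Pump with i = 2: xy^2z = a^{p+k} $ b^p, which would require p+k = p. But k ≥ 1, so xy^2z ∉ L.
This is a contradiction; hence L is not regular.

a^{p+k} $ b^p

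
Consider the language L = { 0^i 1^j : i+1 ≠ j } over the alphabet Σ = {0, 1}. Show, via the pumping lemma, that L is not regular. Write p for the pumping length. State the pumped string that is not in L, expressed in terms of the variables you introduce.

Assume L is regular. Let p be the pumping length given by the pumping lemma.
Choose w = 0^p 1^{p+p!+1}. Since p ≠ (p+p!+1)-1 = p+p!, w ∈ L; and |w| ≥ p.
By the pumping lemma, w = xyz with |xy| ≤ p and y is nonempty.
Because |xy| ≤ p and w begins with p copies of 0, we have y = 0^k with 1 ≤ k ≤ p.
Since 1 ≤ k ≤ p, k divides p!; set t = 1 + p!/k. Then xy^t z has p + (p!/k)·k = p + p! copies of 0. Now the 0-count is p+p! and (1-count)-1 = (p+p!+1)-1 = p+p!, so i+1 ≠ j fails. So xy^t z = 0^{p+p!} 1^{p+p!+1} ∉ L.
Contradiction. Therefore L is not regular.

0^{p+p!} 1^{p+p!+1}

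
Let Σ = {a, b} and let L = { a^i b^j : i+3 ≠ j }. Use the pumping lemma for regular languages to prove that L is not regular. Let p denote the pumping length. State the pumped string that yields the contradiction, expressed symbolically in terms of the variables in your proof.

Assume L is regular. Let p be the pumping length given by the pumping lemma.
Choose w = a^p b^{p+p!+3}. Since p ≠ (p+p!+3)-3 = p+p!, w ∈ L; and |w| ≥ p.
By the pumping lemma, w = xyz with |xy| ≤ p and |y| > 0.
Because |xy| ≤ p and w begins with p copies of a, we have y = a^k with 1 ≤ k ≤ p.
Since 1 ≤ k ≤ p, k divides p!; set t = 1 + p!/k. Then xy^t z has p + (p!/k)·k = p + p! copies of a. Now the a-count is p+p! and (b-count)-3 = (p+p!+3)-3 = p+p!, so i+3 ≠ j fails. So xy^t z = a^{p+p!} b^{p+p!+3} ∉ L.
This contradicts the pumping lemma, so L is not regular.

a^{p+p!} b^{p+p!+3}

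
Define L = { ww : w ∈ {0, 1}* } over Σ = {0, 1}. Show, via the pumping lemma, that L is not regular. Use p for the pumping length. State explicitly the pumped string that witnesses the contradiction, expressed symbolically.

0^{p+k} 1^p 0^p 1^p

Assume L is regular; let p be its pumping constant.
Take w = 0^p 1^p 0^p 1^p = uu where u = 0^p1^p; then w ∈ L and |w| = 4p ≥ p.
The pumping lemma gives a decomposition w = xyz where |xy| ≤ p and y is nonempty.
Because |xy| ≤ p and w begins with p copies of 0, we have y = 0^k with 1 ≤ k ≤ p.
Pump with i = 2: xy^2z = 0^{p+k} 1^p 0^p 1^p, of length 4p+k. Suppose this equals vv. The string starts with 0 and ends with 1, so v does too; thus the boundary between the two copies of v is a 1→0 transition. There is exactly one such transition, at position 2p+k, so |v| = 2p+k and |vv| = 4p+2k ≠ 4p+k since k ≥ 1. So xy^2z ∉ L.
This contradicts the pumping lemma, so L is not regular.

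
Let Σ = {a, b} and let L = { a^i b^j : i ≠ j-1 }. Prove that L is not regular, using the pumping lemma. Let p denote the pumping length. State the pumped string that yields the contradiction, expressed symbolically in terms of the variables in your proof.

a^{p+p!} b^{p+p!+1}

Assume L is regular; let p be its pumping constant.
Choose w = a^p b^{p+p!+1}. Since p ≠ (p+p!+1)-1 = p+p!, w ∈ L; and |w| ≥ p.
Write w = xyz as guaranteed by the lemma, with |xy| ≤ p and y is nonempty.
Because |xy| ≤ p and w begins with p copies of a, we have y = a^k with 1 ≤ k ≤ p.
Since 1 ≤ k ≤ p, k divides p!; set t = 1 + p!/k. Then xy^t z has p + (p!/k)·k = p + p! copies of a. Now the a-count is p+p! and (b-count)-1 = (p+p!+1)-1 = p+p!, so i ≠ j-1 fails. So xy^t z = a^{p+p!} b^{p+p!+1} ∉ L.
This contradicts the pumping lemma, so L is not regular.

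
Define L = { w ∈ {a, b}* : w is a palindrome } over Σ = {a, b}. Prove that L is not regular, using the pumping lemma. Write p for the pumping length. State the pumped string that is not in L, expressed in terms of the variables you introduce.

a^{p+k} b a^p

Assume L is regular. Let p be the pumping length given by the pumping lemma.
Take w = a^p b a^p, a palindrome of length 2p+1 ≥ p.
By the pumping lemma, w = xyz with |xy| ≤ p and y is nonempty.
The first p characters of w are a's, so xy (and hence y) consists only of a's. Write y = a^k, 1 ≤ k ≤ p.
Pump with i = 2: xy^2z = a^{p+k} b a^p. Its reverse is a^p b a^{p+k}, which differs from xy^2z since k ≥ 1. So xy^2z is not a palindrome and xy^2z ∉ L.
Contradiction. Therefore L is not regular.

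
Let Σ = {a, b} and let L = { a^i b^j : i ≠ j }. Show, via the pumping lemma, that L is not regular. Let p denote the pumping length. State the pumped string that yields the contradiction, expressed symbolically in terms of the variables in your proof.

a^{p+p!} b^{p+p!}

Assume L is regular. Let p be the pumping length given by the pumping lemma.
Choose w = a^p b^{p+p!}. Since p ≠ p+p!, w ∈ L; and |w| ≥ p.
Write w = xyz as guaranteed by the lemma, with |xy| ≤ p and |y| ≥ 1.
Since the first p symbols of w are all a's and |xy| ≤ p, y lies entirely in the leading a-block: y = a^k for some k with 1 ≤ k ≤ p.
Since 1 ≤ k ≤ p, k divides p!; set t = 1 + p!/k. Then xy^t z has p + (p!/k)·k = p + p! copies of a. Now the a-count equals the b-count, so i ≠ j fails. So xy^t z = a^{p+p!} b^{p+p!} ∉ L.
Contradiction. Therefore L is not regular.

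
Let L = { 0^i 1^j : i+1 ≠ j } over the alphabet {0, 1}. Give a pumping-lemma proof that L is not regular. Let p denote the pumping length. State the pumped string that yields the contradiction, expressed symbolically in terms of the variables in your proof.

Assume L is regular. Let p be the pumping length given by the pumping lemma.
Choose w = 0^p 1^{p+p!+1}. Since p ≠ (p+p!+1)-1 = p+p!, w ∈ L; and |w| ≥ p.
By the pumping lemma, w = xyz with |xy| ≤ p and y is nonempty.
Because |xy| ≤ p and w begins with p copies of 0, we have y = 0^k with 1 ≤ k ≤ p.
Since 1 ≤ k ≤ p, k divides p!; set t = 1 + p!/k. Then xy^t z has p + (p!/k)·k = p + p! copies of 0. Now the 0-count is p+p! and (1-count)-1 = (p+p!+1)-1 = p+p!, so i+1 ≠ j fails. So xy^t z = 0^{p+p!} 1^{p+p!+1} ∉ L.
This contradicts the pumping lemma, so L is not regular.

0^{p+p!} 1^{p+p!+1}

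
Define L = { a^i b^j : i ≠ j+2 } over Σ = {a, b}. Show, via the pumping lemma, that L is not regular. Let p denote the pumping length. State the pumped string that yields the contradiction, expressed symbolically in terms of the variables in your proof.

Toward a contradiction, assume L is regular with pumping length p.
Choose w = a^p b^{p+p!-2}. Since p ≠ (p+p!-2)+2 = p+p!, w ∈ L; and |w| ≥ p.
The pumping lemma gives a decomposition w = xyz where |xy| ≤ p and |y| > 0.
The first p characters of w are a's, so xy (and hence y) consists only of a's. Write y = a^k, 1 ≤ k ≤ p.
Since 1 ≤ k ≤ p, k divides p!; set t = 1 + p!/k. Then xy^t z has p + (p!/k)·k = p + p! copies of a. Now the a-count is p+p! and (b-count)+2 = (p+p!-2)+2 = p+p!, so i ≠ j+2 fails. So xy^t z = a^{p+p!} b^{p+p!-2} ∉ L.
This is a contradiction; hence L is not regular.

a^{p+p!} b^{p+p!-2}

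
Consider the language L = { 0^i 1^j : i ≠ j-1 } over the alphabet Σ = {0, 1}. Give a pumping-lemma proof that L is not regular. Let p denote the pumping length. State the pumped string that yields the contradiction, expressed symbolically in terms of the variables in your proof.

Assume L is regular. Let p be the pumping length given by the pumping lemma.
Choose w = 0^p 1^{p+p!+1}. Since p ≠ (p+p!+1)-1 = p+p!, w ∈ L; and |w| ≥ p.
Write w = xyz as guaranteed by the lemma, with |xy| ≤ p and |y| ≥ 1.
Because |xy| ≤ p and w begins with p copies of 0, we have y = 0^k with 1 ≤ k ≤ p.
Since 1 ≤ k ≤ p, k divides p!; set t = 1 + p!/k. Then xy^t z has p + (p!/k)·k = p + p! copies of 0. Now the 0-count is p+p! and (1-count)-1 = (p+p!+1)-1 = p+p!, so i ≠ j-1 fails. So xy^t z = 0^{p+p!} 1^{p+p!+1} ∉ L.
This contradicts the pumping lemma, so L is not regular.

0^{p+p!} 1^{p+p!+1}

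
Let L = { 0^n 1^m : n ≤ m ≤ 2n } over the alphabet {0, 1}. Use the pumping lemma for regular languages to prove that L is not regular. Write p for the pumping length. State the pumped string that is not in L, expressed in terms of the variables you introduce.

Assume L is regular. Let p be the pumping length given by the pumping lemma.
Take w = 0^p 1^p ∈ L (since p ≤ p ≤ 2p), with |w| = 2p ≥ p.
Write w = xyz as guaranteed by the lemma, with |xy| ≤ p and |y| > 0.
Since the first p symbols of w are all 0's and |xy| ≤ p, y lies entirely in the leading 0-block: y = 0^k for some k with 1 ≤ k ≤ p.
Pump with i = 2: xy^2z = 0^{p+k} 1^p. Now n = p+k > p = m, so the condition n ≤ m fails. Thus xy^2z ∉ L.
Contradiction. Therefore L is not regular.

0^{p+k} 1^p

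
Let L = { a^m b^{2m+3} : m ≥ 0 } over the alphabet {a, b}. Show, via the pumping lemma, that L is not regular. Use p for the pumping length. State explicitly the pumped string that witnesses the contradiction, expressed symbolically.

a^{p+k} b^{2p+3}

Assume L is regular. Let p be the pumping length given by the pumping lemma.
Let w = a^p b^{2p+3} ∈ L; note |w| = 3p+3 ≥ p.
The pumping lemma gives a decomposition w = xyz where |xy| ≤ p and |y| > 0.
Since the first p symbols of w are all a's and |xy| ≤ p, y lies entirely in the leading a-block: y = a^k for some k with 1 ≤ k ≤ p.
Pump with i = 2: xy^2z = a^{p+k} b^{2p+3}. For this to lie in L we would need 2p+3 = 2(p+k)+3, which forces k = 0. But k ≥ 1, so xy^2z ∉ L.
This is a contradiction; hence L is not regular.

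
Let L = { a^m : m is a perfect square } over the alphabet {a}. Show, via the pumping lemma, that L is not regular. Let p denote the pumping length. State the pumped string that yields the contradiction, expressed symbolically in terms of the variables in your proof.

Suppose for contradiction that L is regular, and let p be the pumping length.
Take w = a^{p²} ∈ L with |w| = p² ≥ p.
By the pumping lemma, w = xyz with |xy| ≤ p and |y| > 0.
Then y = a^k for some k with 1 ≤ k ≤ p.
Pump with i = 2: xy^2z = a^{p²+k}. Since 1 ≤ k ≤ p, p² < p²+k ≤ p²+p < (p+1)², so p²+k lies strictly between consecutive squares and is not a perfect square. So xy^2z ∉ L.
This contradicts the pumping lemma, so L is not regular.

a^{p²+k}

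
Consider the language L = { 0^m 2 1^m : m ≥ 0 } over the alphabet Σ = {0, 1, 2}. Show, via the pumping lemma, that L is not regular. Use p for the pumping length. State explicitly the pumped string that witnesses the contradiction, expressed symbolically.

Suppose for contradiction that L is regular, and let p be the pumping length.
Take w = 0^p 2 1^p ∈ L with |w| = 2p+1 ≥ p.
Write w = xyz as guaranteed by the lemma, with |xy| ≤ p and |y| ≥ 1.
Since the first p symbols of w are all 0's and |xy| ≤ p, y lies entirely in the leading 0-block: y = 0^k for some k with 1 ≤ k ≤ p.
Pump with i = 2: xy^2z = 0^{p+k} 2 1^p, which would require p+k = p. But k ≥ 1, so xy^2z ∉ L.
Contradiction. Therefore L is not regular.

0^{p+k} 2 1^p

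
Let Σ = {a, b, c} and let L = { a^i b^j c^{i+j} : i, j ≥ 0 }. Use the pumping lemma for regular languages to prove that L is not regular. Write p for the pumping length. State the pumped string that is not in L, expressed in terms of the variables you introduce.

a^{p+k} b^p c^{2p}

Assume L is regular. Let p be the pumping length given by the pumping lemma.
Take w = a^p b^p c^{2p} ∈ L (with i=j=p, i+j=2p), |w| = 4p ≥ p.
Write w = xyz as guaranteed by the lemma, with |xy| ≤ p and |y| > 0.
Because |xy| ≤ p and w begins with p copies of a, we have y = a^k with 1 ≤ k ≤ p.
Consider xy^2z = a^{p+k} b^p c^{2p}. Now the a- and b-counts sum to 2p+k, but the c-count is 2p ≠ 2p+k. So xy^2z ∉ L.
Contradiction. Therefore L is not regular.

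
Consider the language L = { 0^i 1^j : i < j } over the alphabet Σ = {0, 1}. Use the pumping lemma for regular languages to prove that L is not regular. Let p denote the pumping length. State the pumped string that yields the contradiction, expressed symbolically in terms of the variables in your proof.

0^{p+k} 1^{p+1}

Assume L is regular; let p be its pumping constant.
Choose w = 0^p 1^{p+1} ∈ L, with |w| = 2p+1 ≥ p.
Write w = xyz as guaranteed by the lemma, with |xy| ≤ p and |y| ≥ 1.
The first p characters of w are 0's, so xy (and hence y) consists only of 0's. Write y = 0^k, 1 ≤ k ≤ p.
Consider xy^2z = 0^{p+k} 1^{p+1}. Since k ≥ 1, the 0-count p+k is at least p+1, so i < j fails; thus xy^2z ∉ L.
Contradiction. Therefore L is not regular.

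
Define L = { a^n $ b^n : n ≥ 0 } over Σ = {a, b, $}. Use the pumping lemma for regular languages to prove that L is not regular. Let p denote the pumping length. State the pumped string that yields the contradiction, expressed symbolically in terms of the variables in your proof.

a^{p+k} $ b^p

Assume L is regular; let p be its pumping constant.
Take w = a^p $ b^p ∈ L with |w| = 2p+1 ≥ p.
By the pumping lemma, w = xyz with |xy| ≤ p and |y| ≥ 1.
The first p characters of w are a's, so xy (and hence y) consists only of a's. Write y = a^k, 1 ≤ k ≤ p.
Pump with i = 2: xy^2z = a^{p+k} $ b^p, which would require p+k = p. But k ≥ 1, so xy^2z ∉ L.
Contradiction. Therefore L is not regular.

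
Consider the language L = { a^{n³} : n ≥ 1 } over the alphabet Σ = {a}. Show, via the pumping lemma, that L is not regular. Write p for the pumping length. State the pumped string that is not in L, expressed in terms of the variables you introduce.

a^{p³+k}

Toward a contradiction, assume L is regular with pumping length p.
Take w = a^{p³} ∈ L with |w| = p³ ≥ p.
The pumping lemma gives a decomposition w = xyz where |xy| ≤ p and |y| > 0.
Then y = a^k for some k with 1 ≤ k ≤ p.
Pump with i = 2: xy^2z = a^{p³+k}. Since 1 ≤ k ≤ p, p³ < p³+k ≤ p³+p < p³+3p²+3p+1 = (p+1)³, so p³+k is not a perfect cube. So xy^2z ∉ L.
This is a contradiction; hence L is not regular.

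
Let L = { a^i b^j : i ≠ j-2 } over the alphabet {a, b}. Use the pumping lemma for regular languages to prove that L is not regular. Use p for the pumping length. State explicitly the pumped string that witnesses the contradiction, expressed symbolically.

a^{p+p!} b^{p+p!+2}

Assume L is regular. Let p be the pumping length given by the pumping lemma.
Choose w = a^p b^{p+p!+2}. Since p ≠ (p+p!+2)-2 = p+p!, w ∈ L; and |w| ≥ p.
By the pumping lemma, w = xyz with |xy| ≤ p and |y| ≥ 1.
Since the first p symbols of w are all a's and |xy| ≤ p, y lies entirely in the leading a-block: y = a^k for some k with 1 ≤ k ≤ p.
Since 1 ≤ k ≤ p, k divides p!; set t = 1 + p!/k. Then xy^t z has p + (p!/k)·k = p + p! copies of a. Now the a-count is p+p! and (b-count)-2 = (p+p!+2)-2 = p+p!, so i ≠ j-2 fails. So xy^t z = a^{p+p!} b^{p+p!+2} ∉ L.
Contradiction. Therefore L is not regular.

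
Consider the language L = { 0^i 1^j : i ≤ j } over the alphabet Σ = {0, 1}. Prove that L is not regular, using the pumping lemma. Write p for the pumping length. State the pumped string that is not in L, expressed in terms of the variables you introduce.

Toward a contradiction, assume L is regular with pumping length p.
Choose w = 0^p 1^p ∈ L, with |w| = 2p ≥ p.
Write w = xyz as guaranteed by the lemma, with |xy| ≤ p and |y| ≥ 1.
Since the first p symbols of w are all 0's and |xy| ≤ p, y lies entirely in the leading 0-block: y = 0^k for some k with 1 ≤ k ≤ p.
Consider xy^2z = 0^{p+k} 1^p. Since k ≥ 1, the 0-count p+k exceeds the 1-count p, so i ≤ j fails; thus xy^2z ∉ L.
Contradiction. Therefore L is not regular.

0^{p+k} 1^p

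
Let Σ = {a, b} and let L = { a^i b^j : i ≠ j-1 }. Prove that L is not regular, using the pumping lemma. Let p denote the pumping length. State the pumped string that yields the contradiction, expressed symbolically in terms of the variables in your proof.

a^{p+p!} b^{p+p!+1}

Toward a contradiction, assume L is regular with pumping length p.
Choose w = a^p b^{p+p!+1}. Since p ≠ (p+p!+1)-1 = p+p!, w ∈ L; and |w| ≥ p.
The pumping lemma gives a decomposition w = xyz where |xy| ≤ p and |y| > 0.
Because |xy| ≤ p and w begins with p copies of a, we have y = a^k with 1 ≤ k ≤ p.
Since 1 ≤ k ≤ p, k divides p!; set t = 1 + p!/k. Then xy^t z has p + (p!/k)·k = p + p! copies of a. Now the a-count is p+p! and (b-count)-1 = (p+p!+1)-1 = p+p!, so i ≠ j-1 fails. So xy^t z = a^{p+p!} b^{p+p!+1} ∉ L.
This is a contradiction; hence L is not regular.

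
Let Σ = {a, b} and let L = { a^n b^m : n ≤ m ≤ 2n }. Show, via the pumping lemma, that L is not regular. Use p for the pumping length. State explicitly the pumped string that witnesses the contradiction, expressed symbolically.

a^{p+k} b^p

Toward a contradiction, assume L is regular with pumping length p.
Take w = a^p b^p ∈ L (since p ≤ p ≤ 2p), with |w| = 2p ≥ p.
The pumping lemma gives a decomposition w = xyz where |xy| ≤ p and |y| ≥ 1.
Since the first p symbols of w are all a's and |xy| ≤ p, y lies entirely in the leading a-block: y = a^k for some k with 1 ≤ k ≤ p.
Pump with i = 2: xy^2z = a^{p+k} b^p. Now n = p+k > p = m, so the condition n ≤ m fails. Thus xy^2z ∉ L.
This contradicts the pumping lemma, so L is not regular.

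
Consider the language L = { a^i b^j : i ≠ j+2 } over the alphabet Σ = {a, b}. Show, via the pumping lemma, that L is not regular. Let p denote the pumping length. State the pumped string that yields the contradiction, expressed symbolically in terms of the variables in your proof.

a^{p+p!} b^{p+p!-2}

Assume L is regular. Let p be the pumping length given by the pumping lemma.
Choose w = a^p b^{p+p!-2}. Since p ≠ (p+p!-2)+2 = p+p!, w ∈ L; and |w| ≥ p.
Write w = xyz as guaranteed by the lemma, with |xy| ≤ p and y is nonempty.
Because |xy| ≤ p and w begins with p copies of a, we have y = a^k with 1 ≤ k ≤ p.
Since 1 ≤ k ≤ p, k divides p!; set t = 1 + p!/k. Then xy^t z has p + (p!/k)·k = p + p! copies of a. Now the a-count is p+p! and (b-count)+2 = (p+p!-2)+2 = p+p!, so i ≠ j+2 fails. So xy^t z = a^{p+p!} b^{p+p!-2} ∉ L.
This is a contradiction; hence L is not regular.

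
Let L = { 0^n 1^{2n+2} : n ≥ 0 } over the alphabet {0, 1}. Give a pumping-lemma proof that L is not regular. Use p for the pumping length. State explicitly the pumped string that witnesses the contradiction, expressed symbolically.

Assume L is regular; let p be its pumping constant.
Choose w = 0^p 1^{2p+2}, which is in L with |w| = 3p+2 ≥ p.
The pumping lemma gives a decomposition w = xyz where |xy| ≤ p and y is nonempty.
Since the first p symbols of w are all 0's and |xy| ≤ p, y lies entirely in the leading 0-block: y = 0^k for some k with 1 ≤ k ≤ p.
Pump with i = 2: xy^2z = 0^{p+k} 1^{2p+2}. For this to lie in L we would need 2p+2 = 2(p+k)+2, which forces k = 0. But k ≥ 1, so xy^2z ∉ L.
This contradicts the pumping lemma, so L is not regular.

0^{p+k} 1^{2p+2}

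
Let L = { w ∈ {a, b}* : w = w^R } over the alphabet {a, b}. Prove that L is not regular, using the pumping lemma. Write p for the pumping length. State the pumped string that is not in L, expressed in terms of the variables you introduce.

Assume L is regular. Let p be the pumping length given by the pumping lemma.
Take w = a^p b a^p, a palindrome of length 2p+1 ≥ p.
By the pumping lemma, w = xyz with |xy| ≤ p and |y| ≥ 1.
Since the first p symbols of w are all a's and |xy| ≤ p, y lies entirely in the leading a-block: y = a^k for some k with 1 ≤ k ≤ p.
Pump with i = 2: xy^2z = a^{p+k} b a^p. Its reverse is a^p b a^{p+k}, which differs from xy^2z since k ≥ 1. So xy^2z is not a palindrome and xy^2z ∉ L.
This is a contradiction; hence L is not regular.

a^{p+k} b a^p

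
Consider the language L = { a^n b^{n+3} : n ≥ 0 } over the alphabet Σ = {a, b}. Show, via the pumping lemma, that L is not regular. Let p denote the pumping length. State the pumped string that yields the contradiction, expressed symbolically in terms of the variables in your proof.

a^{p+k} b^{p+3}

Assume L is regular; let p be its pumping constant.
Choose w = a^p b^{p+3}, which is in L with |w| = 2p+3 ≥ p.
By the pumping lemma, w = xyz with |xy| ≤ p and |y| ≥ 1.
Since the first p symbols of w are all a's and |xy| ≤ p, y lies entirely in the leading a-block: y = a^k for some k with 1 ≤ k ≤ p.
Pump with i = 2: xy^2z = a^{p+k} b^{p+3}. For this to lie in L we would need p+3 = (p+k)+3, which forces k = 0. But k ≥ 1, so xy^2z ∉ L.
Contradiction. Therefore L is not regular.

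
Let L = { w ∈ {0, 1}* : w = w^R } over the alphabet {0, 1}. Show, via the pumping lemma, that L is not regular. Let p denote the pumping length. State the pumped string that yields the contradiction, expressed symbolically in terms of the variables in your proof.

Assume L is regular; let p be its pumping constant.
Take w = 0^p 1 0^p, a palindrome of length 2p+1 ≥ p.
Write w = xyz as guaranteed by the lemma, with |xy| ≤ p and y is nonempty.
Because |xy| ≤ p and w begins with p copies of 0, we have y = 0^k with 1 ≤ k ≤ p.
Pump with i = 2: xy^2z = 0^{p+k} 1 0^p. Its reverse is 0^p 1 0^{p+k}, which differs from xy^2z since k ≥ 1. So xy^2z is not a palindrome and xy^2z ∉ L.
Contradiction. Therefore L is not regular.

0^{p+k} 1 0^p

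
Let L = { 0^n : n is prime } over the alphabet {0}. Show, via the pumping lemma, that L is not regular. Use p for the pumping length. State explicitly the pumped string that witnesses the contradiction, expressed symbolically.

Suppose for contradiction that L is regular, and let p be the pumping length.
Let q be a prime with q ≥ p+2 (infinitely many primes exist), and take w = 0^q ∈ L with |w| = q ≥ p.
The pumping lemma gives a decomposition w = xyz where |xy| ≤ p and y is nonempty.
Then y = 0^k for some k with 1 ≤ k ≤ p.
Since 1 ≤ k ≤ p, |xz| = q-k. Pump with i = q+1: |xy^{q+1}z| = (q-k)+(q+1)k = q+qk = q(1+k), which is composite (both factors ≥ 2). So xy^{q+1}z = 0^{q(1+k)} ∉ L.
This is a contradiction; hence L is not regular.

0^{q(1+k)}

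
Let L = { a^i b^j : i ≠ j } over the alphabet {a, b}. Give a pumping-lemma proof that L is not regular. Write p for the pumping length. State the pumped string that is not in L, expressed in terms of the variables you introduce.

a^{p+p!} b^{p+p!}

Assume L is regular; let p be its pumping constant.
Choose w = a^p b^{p+p!}. Since p ≠ p+p!, w ∈ L; and |w| ≥ p.
Write w = xyz as guaranteed by the lemma, with |xy| ≤ p and |y| > 0.
Since the first p symbols of w are all a's and |xy| ≤ p, y lies entirely in the leading a-block: y = a^k for some k with 1 ≤ k ≤ p.
Since 1 ≤ k ≤ p, k divides p!; set t = 1 + p!/k. Then xy^t z has p + (p!/k)·k = p + p! copies of a. Now the a-count equals the b-count, so i ≠ j fails. So xy^t z = a^{p+p!} b^{p+p!} ∉ L.
This is a contradiction; hence L is not regular.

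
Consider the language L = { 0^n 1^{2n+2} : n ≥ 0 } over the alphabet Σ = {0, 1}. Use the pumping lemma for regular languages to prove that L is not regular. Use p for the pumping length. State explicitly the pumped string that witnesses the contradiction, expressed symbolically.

0^{p+k} 1^{2p+2}

Suppose for contradiction that L is regular, and let p be the pumping length.
Let w = 0^p 1^{2p+2} ∈ L; note |w| = 3p+2 ≥ p.
By the pumping lemma, w = xyz with |xy| ≤ p and y is nonempty.
The first p characters of w are 0's, so xy (and hence y) consists only of 0's. Write y = 0^k, 1 ≤ k ≤ p.
Pump with i = 2: xy^2z = 0^{p+k} 1^{2p+2}. For this to lie in L we would need 2p+2 = 2(p+k)+2, which forces k = 0. But k ≥ 1, so xy^2z ∉ L.
This contradicts the pumping lemma, so L is not regular.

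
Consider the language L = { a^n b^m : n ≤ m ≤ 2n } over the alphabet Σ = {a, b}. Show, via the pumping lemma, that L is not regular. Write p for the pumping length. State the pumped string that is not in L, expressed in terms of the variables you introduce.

Assume L is regular. Let p be the pumping length given by the pumping lemma.
Take w = a^p b^p ∈ L (since p ≤ p ≤ 2p), with |w| = 2p ≥ p.
By the pumping lemma, w = xyz with |xy| ≤ p and |y| > 0.
Because |xy| ≤ p and w begins with p copies of a, we have y = a^k with 1 ≤ k ≤ p.
Pump with i = 2: xy^2z = a^{p+k} b^p. Now n = p+k > p = m, so the condition n ≤ m fails. Thus xy^2z ∉ L.
This contradicts the pumping lemma, so L is not regular.

a^{p+k} b^p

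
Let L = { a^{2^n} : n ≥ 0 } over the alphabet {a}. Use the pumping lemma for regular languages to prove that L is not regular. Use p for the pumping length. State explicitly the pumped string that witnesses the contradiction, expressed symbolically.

a^{2^p+k}

Assume L is regular; let p be its pumping constant.
Take w = a^{2^p} ∈ L with |w| = 2^p ≥ p.
The pumping lemma gives a decomposition w = xyz where |xy| ≤ p and y is nonempty.
Then y = a^k for some k with 1 ≤ k ≤ p.
Pump with i = 2: xy^2z = a^{2^p+k}. Since 1 ≤ k ≤ p < 2^p, we have 2^p < 2^p+k < 2^{p+1}, so 2^p+k is not a power of 2. So xy^2z ∉ L.
This contradicts the pumping lemma, so L is not regular.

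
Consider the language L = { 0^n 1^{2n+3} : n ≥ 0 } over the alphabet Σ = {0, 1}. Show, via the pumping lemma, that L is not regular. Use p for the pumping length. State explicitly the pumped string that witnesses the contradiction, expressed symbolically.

Assume L is regular. Let p be the pumping length given by the pumping lemma.
Choose w = 0^p 1^{2p+3}, which is in L with |w| = 3p+3 ≥ p.
Write w = xyz as guaranteed by the lemma, with |xy| ≤ p and |y| > 0.
Since the first p symbols of w are all 0's and |xy| ≤ p, y lies entirely in the leading 0-block: y = 0^k for some k with 1 ≤ k ≤ p.
Pump with i = 2: xy^2z = 0^{p+k} 1^{2p+3}. For this to lie in L we would need 2p+3 = 2(p+k)+3, which forces k = 0. But k ≥ 1, so xy^2z ∉ L.
This is a contradiction; hence L is not regular.

0^{p+k} 1^{2p+3}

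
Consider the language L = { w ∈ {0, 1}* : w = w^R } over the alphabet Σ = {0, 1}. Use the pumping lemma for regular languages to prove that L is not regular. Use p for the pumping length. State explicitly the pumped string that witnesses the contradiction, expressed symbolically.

Assume L is regular; let p be its pumping constant.
Take w = 0^p 1 0^p, a palindrome of length 2p+1 ≥ p.
Write w = xyz as guaranteed by the lemma, with |xy| ≤ p and |y| > 0.
Because |xy| ≤ p and w begins with p copies of 0, we have y = 0^k with 1 ≤ k ≤ p.
Pump with i = 2: xy^2z = 0^{p+k} 1 0^p. Its reverse is 0^p 1 0^{p+k}, which differs from xy^2z since k ≥ 1. So xy^2z is not a palindrome and xy^2z ∉ L.
This contradicts the pumping lemma, so L is not regular.

0^{p+k} 1 0^p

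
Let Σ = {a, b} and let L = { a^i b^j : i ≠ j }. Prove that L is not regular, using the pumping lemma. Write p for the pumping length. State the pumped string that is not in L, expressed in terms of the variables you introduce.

a^{p+p!} b^{p+p!}

Toward a contradiction, assume L is regular with pumping length p.
Choose w = a^p b^{p+p!}. Since p ≠ p+p!, w ∈ L; and |w| ≥ p.
Write w = xyz as guaranteed by the lemma, with |xy| ≤ p and |y| > 0.
Because |xy| ≤ p and w begins with p copies of a, we have y = a^k with 1 ≤ k ≤ p.
Since 1 ≤ k ≤ p, k divides p!; set t = 1 + p!/k. Then xy^t z has p + (p!/k)·k = p + p! copies of a. Now the a-count equals the b-count, so i ≠ j fails. So xy^t z = a^{p+p!} b^{p+p!} ∉ L.
Contradiction. Therefore L is not regular.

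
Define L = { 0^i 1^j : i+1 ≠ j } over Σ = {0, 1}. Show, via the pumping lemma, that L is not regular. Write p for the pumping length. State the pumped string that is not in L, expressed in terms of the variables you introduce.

0^{p+p!} 1^{p+p!+1}

Toward a contradiction, assume L is regular with pumping length p.
Choose w = 0^p 1^{p+p!+1}. Since p ≠ (p+p!+1)-1 = p+p!, w ∈ L; and |w| ≥ p.
The pumping lemma gives a decomposition w = xyz where |xy| ≤ p and y is nonempty.
Because |xy| ≤ p and w begins with p copies of 0, we have y = 0^k with 1 ≤ k ≤ p.
Since 1 ≤ k ≤ p, k divides p!; set t = 1 + p!/k. Then xy^t z has p + (p!/k)·k = p + p! copies of 0. Now the 0-count is p+p! and (1-count)-1 = (p+p!+1)-1 = p+p!, so i+1 ≠ j fails. So xy^t z = 0^{p+p!} 1^{p+p!+1} ∉ L.
This contradicts the pumping lemma, so L is not regular.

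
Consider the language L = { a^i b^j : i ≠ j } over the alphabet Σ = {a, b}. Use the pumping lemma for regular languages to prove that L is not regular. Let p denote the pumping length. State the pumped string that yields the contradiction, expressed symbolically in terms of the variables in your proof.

a^{p+p!} b^{p+p!}

Suppose for contradiction that L is regular, and let p be the pumping length.
Choose w = a^p b^{p+p!}. Since p ≠ p+p!, w ∈ L; and |w| ≥ p.
Write w = xyz as guaranteed by the lemma, with |xy| ≤ p and y is nonempty.
Because |xy| ≤ p and w begins with p copies of a, we have y = a^k with 1 ≤ k ≤ p.
Since 1 ≤ k ≤ p, k divides p!; set t = 1 + p!/k. Then xy^t z has p + (p!/k)·k = p + p! copies of a. Now the a-count equals the b-count, so i ≠ j fails. So xy^t z = a^{p+p!} b^{p+p!} ∉ L.
This contradicts the pumping lemma, so L is not regular.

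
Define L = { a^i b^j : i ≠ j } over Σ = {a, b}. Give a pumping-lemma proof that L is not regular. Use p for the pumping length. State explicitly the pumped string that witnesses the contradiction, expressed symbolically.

Assume L is regular. Let p be the pumping length given by the pumping lemma.
Choose w = a^p b^{p+p!}. Since p ≠ p+p!, w ∈ L; and |w| ≥ p.
Write w = xyz as guaranteed by the lemma, with |xy| ≤ p and |y| ≥ 1.
Because |xy| ≤ p and w begins with p copies of a, we have y = a^k with 1 ≤ k ≤ p.
Since 1 ≤ k ≤ p, k divides p!; set t = 1 + p!/k. Then xy^t z has p + (p!/k)·k = p + p! copies of a. Now the a-count equals the b-count, so i ≠ j fails. So xy^t z = a^{p+p!} b^{p+p!} ∉ L.
Contradiction. Therefore L is not regular.

a^{p+p!} b^{p+p!}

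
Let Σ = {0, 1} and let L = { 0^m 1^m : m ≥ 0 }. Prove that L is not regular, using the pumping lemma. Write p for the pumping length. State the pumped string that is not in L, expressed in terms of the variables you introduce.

0^{p+k} 1^p

Suppose for contradiction that L is regular, and let p be the pumping length.
Take w = 0^p 1^p. Then w ∈ L and |w| = 2p ≥ p.
The pumping lemma gives a decomposition w = xyz where |xy| ≤ p and |y| ≥ 1.
The first p characters of w are 0's, so xy (and hence y) consists only of 0's. Write y = 0^k, 1 ≤ k ≤ p.
Pump with i = 2: xy^2z = 0^{p+k} 1^p. For this to lie in L we would need p = p+k, which forces k = 0. But k ≥ 1, so xy^2z ∉ L.
This is a contradiction; hence L is not regular.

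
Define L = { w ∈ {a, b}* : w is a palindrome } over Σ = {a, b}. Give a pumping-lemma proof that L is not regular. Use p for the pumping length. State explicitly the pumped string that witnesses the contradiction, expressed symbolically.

Assume L is regular. Let p be the pumping length given by the pumping lemma.
Take w = a^p b a^p, a palindrome of length 2p+1 ≥ p.
The pumping lemma gives a decomposition w = xyz where |xy| ≤ p and |y| ≥ 1.
Since the first p symbols of w are all a's and |xy| ≤ p, y lies entirely in the leading a-block: y = a^k for some k with 1 ≤ k ≤ p.
Pump with i = 2: xy^2z = a^{p+k} b a^p. Its reverse is a^p b a^{p+k}, which differs from xy^2z since k ≥ 1. So xy^2z is not a palindrome and xy^2z ∉ L.
This is a contradiction; hence L is not regular.

a^{p+k} b a^p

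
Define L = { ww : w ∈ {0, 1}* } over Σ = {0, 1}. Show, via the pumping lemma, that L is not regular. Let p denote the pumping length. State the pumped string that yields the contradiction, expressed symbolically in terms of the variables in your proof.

0^{p+k} 1^p 0^p 1^p

Assume L is regular. Let p be the pumping length given by the pumping lemma.
Take w = 0^p 1^p 0^p 1^p = uu where u = 0^p1^p; then w ∈ L and |w| = 4p ≥ p.
The pumping lemma gives a decomposition w = xyz where |xy| ≤ p and |y| ≥ 1.
The first p characters of w are 0's, so xy (and hence y) consists only of 0's. Write y = 0^k, 1 ≤ k ≤ p.
Pump with i = 2: xy^2z = 0^{p+k} 1^p 0^p 1^p, of length 4p+k. Suppose this equals vv. The string starts with 0 and ends with 1, so v does too; thus the boundary between the two copies of v is a 1→0 transition. There is exactly one such transition, at position 2p+k, so |v| = 2p+k and |vv| = 4p+2k ≠ 4p+k since k ≥ 1. So xy^2z ∉ L.
This contradicts the pumping lemma, so L is not regular.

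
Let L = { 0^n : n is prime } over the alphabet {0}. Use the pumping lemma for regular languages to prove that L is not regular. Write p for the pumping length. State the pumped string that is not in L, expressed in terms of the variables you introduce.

0^{q(1+k)}

Toward a contradiction, assume L is regular with pumping length p.
Let q be a prime with q ≥ p+2 (infinitely many primes exist), and take w = 0^q ∈ L with |w| = q ≥ p.
Write w = xyz as guaranteed by the lemma, with |xy| ≤ p and y is nonempty.
Then y = 0^k for some k with 1 ≤ k ≤ p.
Since 1 ≤ k ≤ p, |xz| = q-k. Pump with i = q+1: |xy^{q+1}z| = (q-k)+(q+1)k = q+qk = q(1+k), which is composite (both factors ≥ 2). So xy^{q+1}z = 0^{q(1+k)} ∉ L.
This contradicts the pumping lemma, so L is not regular.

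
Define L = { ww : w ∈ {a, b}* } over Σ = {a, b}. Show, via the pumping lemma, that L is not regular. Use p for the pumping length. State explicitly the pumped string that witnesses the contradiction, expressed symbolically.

a^{p+k} b^p a^p b^p

Assume L is regular; let p be its pumping constant.
Take w = a^p b^p a^p b^p = uu where u = a^pb^p; then w ∈ L and |w| = 4p ≥ p.
By the pumping lemma, w = xyz with |xy| ≤ p and y is nonempty.
Since the first p symbols of w are all a's and |xy| ≤ p, y lies entirely in the leading a-block: y = a^k for some k with 1 ≤ k ≤ p.
Pump with i = 2: xy^2z = a^{p+k} b^p a^p b^p, of length 4p+k. Suppose this equals vv. The string starts with a and ends with b, so v does too; thus the boundary between the two copies of v is a b→a transition. There is exactly one such transition, at position 2p+k, so |v| = 2p+k and |vv| = 4p+2k ≠ 4p+k since k ≥ 1. So xy^2z ∉ L.
Contradiction. Therefore L is not regular.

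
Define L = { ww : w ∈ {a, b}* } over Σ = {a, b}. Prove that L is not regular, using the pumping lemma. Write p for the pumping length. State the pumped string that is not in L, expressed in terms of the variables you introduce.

a^{p+k} b^p a^p b^p

Assume L is regular. Let p be the pumping length given by the pumping lemma.
Take w = a^p b^p a^p b^p = uu where u = a^pb^p; then w ∈ L and |w| = 4p ≥ p.
By the pumping lemma, w = xyz with |xy| ≤ p and y is nonempty.
The first p characters of w are a's, so xy (and hence y) consists only of a's. Write y = a^k, 1 ≤ k ≤ p.
Pump with i = 2: xy^2z = a^{p+k} b^p a^p b^p, of length 4p+k. Suppose this equals vv. The string starts with a and ends with b, so v does too; thus the boundary between the two copies of v is a b→a transition. There is exactly one such transition, at position 2p+k, so |v| = 2p+k and |vv| = 4p+2k ≠ 4p+k since k ≥ 1. So xy^2z ∉ L.
This contradicts the pumping lemma, so L is not regular.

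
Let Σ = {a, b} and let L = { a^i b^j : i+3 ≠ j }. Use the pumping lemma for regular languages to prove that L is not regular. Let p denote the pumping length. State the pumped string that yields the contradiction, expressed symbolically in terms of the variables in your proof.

Assume L is regular; let p be its pumping constant.
Choose w = a^p b^{p+p!+3}. Since p ≠ (p+p!+3)-3 = p+p!, w ∈ L; and |w| ≥ p.
Write w = xyz as guaranteed by the lemma, with |xy| ≤ p and |y| > 0.
Because |xy| ≤ p and w begins with p copies of a, we have y = a^k with 1 ≤ k ≤ p.
Since 1 ≤ k ≤ p, k divides p!; set t = 1 + p!/k. Then xy^t z has p + (p!/k)·k = p + p! copies of a. Now the a-count is p+p! and (b-count)-3 = (p+p!+3)-3 = p+p!, so i+3 ≠ j fails. So xy^t z = a^{p+p!} b^{p+p!+3} ∉ L.
This contradicts the pumping lemma, so L is not regular.

a^{p+p!} b^{p+p!+3}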